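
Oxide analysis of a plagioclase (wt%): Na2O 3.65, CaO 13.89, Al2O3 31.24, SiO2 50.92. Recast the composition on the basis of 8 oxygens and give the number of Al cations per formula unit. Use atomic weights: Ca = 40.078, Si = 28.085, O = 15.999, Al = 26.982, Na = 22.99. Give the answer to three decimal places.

1.678 Al apfu

Na2O (M=61.979): mol = 0.05889; Na = 0.11778, O = 0.05889.
CaO (M=56.077): mol = 0.24770; Ca = 0.24770, O = 0.24770.
Al2O3 (M=101.961): mol = 0.30639; Al = 0.61278, O = 0.91917.
SiO2 (M=60.083): mol = 0.84749; Si = 0.84749, O = 1.69498.
ΣO = 2.92074; factor = 8/ΣO = 2.73903.
Al apfu = 0.61278 × 2.73903 = 1.678.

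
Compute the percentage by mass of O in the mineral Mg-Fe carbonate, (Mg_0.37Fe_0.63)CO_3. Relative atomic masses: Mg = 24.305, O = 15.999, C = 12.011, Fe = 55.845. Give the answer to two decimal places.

Molar mass of (Mg_0.37Fe_0.63)CO_3: 0.37*24.305 + 0.63*55.845 + 1*12.011 + 3*15.999 = 104.183 g/mol.
Mass of O per formula unit: 3 × 15.999 = 47.997 g.
Weight fraction O = 47.997 / 104.183 = 0.4607.

46.07 mass %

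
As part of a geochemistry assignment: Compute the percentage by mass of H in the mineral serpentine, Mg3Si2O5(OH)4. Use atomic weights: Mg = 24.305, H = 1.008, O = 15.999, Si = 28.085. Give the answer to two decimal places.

1.46 mass %

M(Mg3Si2O5(OH)4) = 277.108 g/mol.
H contributes 4 × 1.008 = 4.032 g per mole.
4.032/277.108 = 0.0146 → 1.46%.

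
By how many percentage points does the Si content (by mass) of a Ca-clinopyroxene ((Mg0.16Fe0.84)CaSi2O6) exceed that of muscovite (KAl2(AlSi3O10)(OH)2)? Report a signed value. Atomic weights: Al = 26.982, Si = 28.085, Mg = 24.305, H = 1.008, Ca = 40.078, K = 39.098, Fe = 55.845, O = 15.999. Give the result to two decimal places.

M((Mg0.16Fe0.84)CaSi2O6) = 243.041 g/mol, so wt% Si = 56.170/243.041 × 100 = 23.11%.
M(KAl2(AlSi3O10)(OH)2) = 398.303 g/mol, so wt% Si = 84.255/398.303 × 100 = 21.15%.
23.11 − 21.15 = 1.96 pp.

1.96 percentage points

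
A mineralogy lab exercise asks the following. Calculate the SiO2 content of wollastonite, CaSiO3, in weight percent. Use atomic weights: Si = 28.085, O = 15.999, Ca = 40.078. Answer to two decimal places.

Molar mass of CaSiO3 = 1*40.078 + 1*28.085 + 3*15.999 = 116.160 g/mol.
Each formula unit contains 1 Si, equivalent to 1/1 = 1.0000 mol SiO2.
M(SiO2) = 1×28.085 + 2×15.999 = 60.083 g/mol.
Mass of SiO2 per formula unit = 1.0000 × 60.083 = 60.083 g.
SiO2 wt% = 60.083 / 116.160 × 100 = 51.72%.

51.72 wt%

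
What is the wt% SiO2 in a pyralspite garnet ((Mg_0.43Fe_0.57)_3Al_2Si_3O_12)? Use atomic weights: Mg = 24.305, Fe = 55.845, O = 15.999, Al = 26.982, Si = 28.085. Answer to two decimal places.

39.44 wt%

M((Mg_0.43Fe_0.57)_3Al_2Si_3O_12) = 457.055 g/mol; M(SiO2) = 60.083 g/mol.
Moles SiO2 per formula unit = 3 Si ÷ 1 = 3.0000.
SiO2 fraction = (3.0000 × 60.083) / 457.055 = 180.249/457.055 = 0.3944.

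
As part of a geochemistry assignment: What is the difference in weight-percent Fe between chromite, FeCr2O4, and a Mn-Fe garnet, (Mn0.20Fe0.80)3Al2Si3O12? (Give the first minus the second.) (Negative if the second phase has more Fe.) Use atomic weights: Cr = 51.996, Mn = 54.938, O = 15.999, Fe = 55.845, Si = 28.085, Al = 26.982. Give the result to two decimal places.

-2.01 percentage points

First mineral: 55.845 g Fe in 223.833 g formula = 24.95 wt% Fe.
Second mineral: 134.028 g Fe in 497.198 g formula = 26.96 wt% Fe.
24.95% − 26.96% gives a difference of -2.01 percentage points.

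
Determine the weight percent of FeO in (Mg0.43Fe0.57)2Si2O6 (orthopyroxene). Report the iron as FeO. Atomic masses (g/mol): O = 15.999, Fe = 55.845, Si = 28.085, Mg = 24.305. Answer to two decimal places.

Molar mass of (Mg0.43Fe0.57)2Si2O6 = 0.86×24.305 + 1.14×55.845 + 2×28.085 + 6×15.999 = 236.730 g/mol.
Each formula unit contains 1.14 Fe, equivalent to 1.14/1 = 1.1400 mol FeO.
M(FeO) = 1×55.845 + 1×15.999 = 71.844 g/mol.
Mass of FeO per formula unit = 1.1400 × 71.844 = 81.902 g.
FeO wt% = 81.902 / 236.730 × 100 = 34.60%.

34.60 wt%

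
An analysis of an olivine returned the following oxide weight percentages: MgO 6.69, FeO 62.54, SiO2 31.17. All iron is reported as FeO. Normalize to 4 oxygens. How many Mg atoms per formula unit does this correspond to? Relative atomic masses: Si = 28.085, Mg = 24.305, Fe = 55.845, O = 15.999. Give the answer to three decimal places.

0.320 Mg apfu

6.69 wt% MgO ÷ 40.304 g/mol = 0.16599 mol, giving 0.16599 Mg and 0.16599 O.
62.54 wt% FeO ÷ 71.844 g/mol = 0.87050 mol, giving 0.87050 Fe and 0.87050 O.
31.17 wt% SiO2 ÷ 60.083 g/mol = 0.51878 mol, giving 0.51878 Si and 1.03756 O.
Oxygen sums to 2.07405; scaling by 4/2.07405 = 1.92859 puts the formula on 4 O.
Mg: 0.16599 × 1.92859 = 0.320 atoms per formula unit.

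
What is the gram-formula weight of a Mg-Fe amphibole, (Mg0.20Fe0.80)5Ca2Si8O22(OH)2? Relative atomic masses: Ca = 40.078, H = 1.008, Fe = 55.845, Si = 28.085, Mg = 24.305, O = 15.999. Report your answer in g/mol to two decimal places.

M = 1(24.305) + 4(55.845) + 2(40.078) + 8(28.085) + 24(15.999) + 2(1.008)

938.51 g/mol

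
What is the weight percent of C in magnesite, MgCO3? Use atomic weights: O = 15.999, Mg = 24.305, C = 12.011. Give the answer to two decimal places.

Formula mass = 1×24.305 + 1×12.011 + 3×15.999 = 84.313 g/mol, of which 12.011 g is C.
So C makes up 12.011/84.313 = 0.1425 of the mass, i.e. 14.25%.

14.25 mass %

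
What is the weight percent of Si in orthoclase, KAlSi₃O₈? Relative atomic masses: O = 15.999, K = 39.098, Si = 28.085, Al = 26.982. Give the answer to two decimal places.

30.27 wt%

M(KAlSi₃O₈) = 278.327 g/mol.
Si contributes 3 × 28.085 = 84.255 g per mole.
84.255/278.327 = 0.3027 → 30.27%.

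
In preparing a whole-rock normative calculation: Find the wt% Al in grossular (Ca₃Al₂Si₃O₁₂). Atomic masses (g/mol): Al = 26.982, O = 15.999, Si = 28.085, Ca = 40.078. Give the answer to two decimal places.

Formula mass = 3·40.078 + 2·26.982 + 3·28.085 + 12·15.999 = 450.441 g/mol, of which 53.964 g is Al.
So Al makes up 53.964/450.441 = 0.1198 of the mass, i.e. 11.98%.

11.98 wt%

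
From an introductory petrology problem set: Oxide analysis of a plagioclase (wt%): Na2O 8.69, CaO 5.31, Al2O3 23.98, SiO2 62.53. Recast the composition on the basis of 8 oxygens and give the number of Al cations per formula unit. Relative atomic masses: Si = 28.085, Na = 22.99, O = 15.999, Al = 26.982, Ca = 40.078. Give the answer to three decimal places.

Na2O: 8.69/61.979 = 0.14021 mol → 0.28042 mol Na, 0.14021 mol O.
CaO: 5.31/56.077 = 0.09469 mol → 0.09469 mol Ca, 0.09469 mol O.
Al2O3: 23.98/101.961 = 0.23519 mol → 0.47038 mol Al, 0.70557 mol O.
SiO2: 62.53/60.083 = 1.04073 mol → 1.04073 mol Si, 2.08146 mol O.
Total oxygen = 3.02193 mol. Normalization factor = 8/3.02193 = 2.64731.
Al per 8 O = 0.47038 × 2.64731 = 1.245.

1.245 Al apfu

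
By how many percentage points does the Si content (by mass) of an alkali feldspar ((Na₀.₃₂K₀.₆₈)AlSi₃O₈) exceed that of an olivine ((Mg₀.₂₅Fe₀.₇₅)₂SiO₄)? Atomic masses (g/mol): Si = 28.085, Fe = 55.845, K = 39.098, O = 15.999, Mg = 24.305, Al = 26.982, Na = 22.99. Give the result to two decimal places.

15.90 percentage points

Si in (Na₀.₃₂K₀.₆₈)AlSi₃O₈: molar mass 273.172 g/mol; 3×28.085 = 84.255 g → 30.84 wt%.
Si in (Mg₀.₂₅Fe₀.₇₅)₂SiO₄: molar mass 188.001 g/mol; 1×28.085 = 28.085 g → 14.94 wt%.
Difference = 30.84 − 14.94 = 15.90 percentage points.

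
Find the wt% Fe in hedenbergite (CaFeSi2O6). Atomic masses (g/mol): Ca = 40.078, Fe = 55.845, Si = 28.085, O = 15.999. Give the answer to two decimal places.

M(CaFeSi2O6) = 248.087 g/mol.
Fe contributes 1 × 55.845 = 55.845 g per mole.
55.845/248.087 = 0.2251 → 22.51%.

22.51 weight percent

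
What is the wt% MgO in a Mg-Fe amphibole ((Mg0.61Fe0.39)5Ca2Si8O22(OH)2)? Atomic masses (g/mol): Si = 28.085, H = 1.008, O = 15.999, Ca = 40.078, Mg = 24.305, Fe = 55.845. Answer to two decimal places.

Formula mass = 873.856 g/mol.
3.05 Mg → 3.0500 mol MgO per formula unit; M(MgO) = 40.304, so MgO mass = 122.927 g.
122.927/873.856 × 100 = 14.07 wt%.

14.07 wt%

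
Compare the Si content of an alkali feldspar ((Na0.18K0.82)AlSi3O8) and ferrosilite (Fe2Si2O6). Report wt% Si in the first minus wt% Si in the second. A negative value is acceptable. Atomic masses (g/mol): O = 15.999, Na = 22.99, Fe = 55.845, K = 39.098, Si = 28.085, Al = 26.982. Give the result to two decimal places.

9.30 percentage points

First mineral: 84.255 g Si in 275.428 g formula = 30.59 wt% Si.
Second mineral: 56.170 g Si in 263.854 g formula = 21.29 wt% Si.
30.59% − 21.29% gives a difference of 9.30 percentage points.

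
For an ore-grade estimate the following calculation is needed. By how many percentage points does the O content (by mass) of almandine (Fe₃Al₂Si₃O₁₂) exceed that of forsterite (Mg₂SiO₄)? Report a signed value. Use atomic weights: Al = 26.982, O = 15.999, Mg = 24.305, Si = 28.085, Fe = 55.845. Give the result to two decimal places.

-6.92 percentage points

First mineral: 191.988 g O in 497.742 g formula = 38.57 wt% O.
Second mineral: 63.996 g O in 140.691 g formula = 45.49 wt% O.
38.57% − 45.49% gives a difference of -6.92 percentage points.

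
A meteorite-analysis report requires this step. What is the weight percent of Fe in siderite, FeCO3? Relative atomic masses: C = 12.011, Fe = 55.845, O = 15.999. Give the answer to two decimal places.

48.20 mass %

M(FeCO3) = 115.853 g/mol.
Fe contributes 1 × 55.845 = 55.845 g per mole.
55.845/115.853 = 0.4820 → 48.20%.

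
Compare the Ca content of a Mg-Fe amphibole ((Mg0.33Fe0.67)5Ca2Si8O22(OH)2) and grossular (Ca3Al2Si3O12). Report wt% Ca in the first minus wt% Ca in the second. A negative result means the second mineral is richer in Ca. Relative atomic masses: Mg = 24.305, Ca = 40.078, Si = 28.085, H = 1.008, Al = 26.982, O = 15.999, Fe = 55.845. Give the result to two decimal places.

First mineral: 80.156 g Ca in 918.012 g formula = 8.73 wt% Ca.
Second mineral: 120.234 g Ca in 450.441 g formula = 26.69 wt% Ca.
8.73% − 26.69% gives a difference of -17.96 percentage points.

-17.96 percentage points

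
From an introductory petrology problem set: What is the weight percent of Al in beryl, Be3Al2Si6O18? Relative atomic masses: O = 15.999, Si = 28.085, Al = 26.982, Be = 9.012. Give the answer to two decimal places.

Molar mass of Be3Al2Si6O18: 3·9.012 + 2·26.982 + 6·28.085 + 18·15.999 = 537.492 g/mol.
Mass of Al per formula unit: 2 × 26.982 = 53.964 g.
Weight fraction Al = 53.964 / 537.492 = 0.1004.

10.04 weight percent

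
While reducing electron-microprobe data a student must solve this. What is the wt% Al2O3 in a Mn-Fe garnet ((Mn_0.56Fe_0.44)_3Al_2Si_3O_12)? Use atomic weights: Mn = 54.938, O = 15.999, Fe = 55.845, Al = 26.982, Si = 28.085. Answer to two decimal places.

20.55 wt%

Molar mass of (Mn_0.56Fe_0.44)_3Al_2Si_3O_12 = 1.68×54.938 + 1.32×55.845 + 2×26.982 + 3×28.085 + 12×15.999 = 496.218 g/mol.
Each formula unit contains 2 Al, equivalent to 2/2 = 1.0000 mol Al2O3.
M(Al2O3) = 2×26.982 + 3×15.999 = 101.961 g/mol.
Mass of Al2O3 per formula unit = 1.0000 × 101.961 = 101.961 g.
Al2O3 wt% = 101.961 / 496.218 × 100 = 20.55%.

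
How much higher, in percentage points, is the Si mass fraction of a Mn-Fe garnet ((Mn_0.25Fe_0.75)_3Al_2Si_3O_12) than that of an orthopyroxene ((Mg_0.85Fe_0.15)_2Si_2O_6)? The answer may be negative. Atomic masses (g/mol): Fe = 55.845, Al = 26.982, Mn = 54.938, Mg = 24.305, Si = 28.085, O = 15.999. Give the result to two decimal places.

-9.77 percentage points

M((Mn_0.25Fe_0.75)_3Al_2Si_3O_12) = 497.062 g/mol, so wt% Si = 84.255/497.062 × 100 = 16.95%.
M((Mg_0.85Fe_0.15)_2Si_2O_6) = 210.236 g/mol, so wt% Si = 56.170/210.236 × 100 = 26.72%.
16.95 − 26.72 = -9.77 pp.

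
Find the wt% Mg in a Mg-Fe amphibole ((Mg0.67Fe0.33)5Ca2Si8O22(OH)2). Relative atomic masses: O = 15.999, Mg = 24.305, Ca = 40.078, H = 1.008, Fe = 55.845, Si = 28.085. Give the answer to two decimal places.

Formula mass = 3.35·24.305 + 1.65·55.845 + 2·40.078 + 8·28.085 + 24·15.999 + 2·1.008 = 864.394 g/mol, of which 81.422 g is Mg.
So Mg makes up 81.422/864.394 = 0.0942 of the mass, i.e. 9.42%.

9.42 wt%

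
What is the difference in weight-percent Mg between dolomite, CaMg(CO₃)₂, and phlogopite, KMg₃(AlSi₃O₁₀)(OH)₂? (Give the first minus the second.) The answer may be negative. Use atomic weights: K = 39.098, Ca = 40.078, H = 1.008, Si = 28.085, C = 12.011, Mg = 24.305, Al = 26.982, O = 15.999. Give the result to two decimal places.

M(CaMg(CO₃)₂) = 184.399 g/mol, so wt% Mg = 24.305/184.399 × 100 = 13.18%.
M(KMg₃(AlSi₃O₁₀)(OH)₂) = 417.254 g/mol, so wt% Mg = 72.915/417.254 × 100 = 17.47%.
13.18 − 17.47 = -4.29 pp.

-4.29 percentage points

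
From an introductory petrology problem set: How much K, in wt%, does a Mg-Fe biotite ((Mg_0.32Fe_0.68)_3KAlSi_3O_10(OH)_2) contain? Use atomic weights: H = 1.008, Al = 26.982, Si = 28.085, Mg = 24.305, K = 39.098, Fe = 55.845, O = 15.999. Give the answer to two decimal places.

8.12 wt%

Formula mass = 0.96·24.305 + 2.04·55.845 + 1·39.098 + 1·26.982 + 3·28.085 + 12·15.999 + 2·1.008 = 481.596 g/mol, of which 39.098 g is K.
So K makes up 39.098/481.596 = 0.0812 of the mass, i.e. 8.12%.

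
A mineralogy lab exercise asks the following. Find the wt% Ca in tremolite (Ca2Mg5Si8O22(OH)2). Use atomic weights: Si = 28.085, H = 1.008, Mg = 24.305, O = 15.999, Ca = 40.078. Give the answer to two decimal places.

Molar mass of Ca2Mg5Si8O22(OH)2: 2·40.078 + 5·24.305 + 8·28.085 + 24·15.999 + 2·1.008 = 812.353 g/mol.
Mass of Ca per formula unit: 2 × 40.078 = 80.156 g.
Weight fraction Ca = 80.156 / 812.353 = 0.0987.

9.87 wt%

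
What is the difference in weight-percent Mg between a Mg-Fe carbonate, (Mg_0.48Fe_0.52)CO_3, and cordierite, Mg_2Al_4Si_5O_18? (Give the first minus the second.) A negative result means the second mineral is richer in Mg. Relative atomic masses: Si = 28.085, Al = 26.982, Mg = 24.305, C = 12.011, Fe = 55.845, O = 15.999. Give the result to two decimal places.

3.27 percentage points

First mineral: 11.666 g Mg in 100.714 g formula = 11.58 wt% Mg.
Second mineral: 48.610 g Mg in 584.945 g formula = 8.31 wt% Mg.
11.58% − 8.31% gives a difference of 3.27 percentage points.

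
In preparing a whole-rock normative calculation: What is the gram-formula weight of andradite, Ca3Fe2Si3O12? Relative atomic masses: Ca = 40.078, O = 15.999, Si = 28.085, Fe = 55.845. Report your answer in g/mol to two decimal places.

M = 3×40.078 + 2×55.845 + 3×28.085 + 12×15.999

508.17 g/mol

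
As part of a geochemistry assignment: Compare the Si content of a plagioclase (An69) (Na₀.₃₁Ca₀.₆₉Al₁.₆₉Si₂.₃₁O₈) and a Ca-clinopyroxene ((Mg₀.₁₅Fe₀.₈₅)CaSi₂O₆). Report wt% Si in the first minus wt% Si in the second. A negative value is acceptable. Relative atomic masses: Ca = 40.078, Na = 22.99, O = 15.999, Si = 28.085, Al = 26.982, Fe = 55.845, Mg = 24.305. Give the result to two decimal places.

M(Na₀.₃₁Ca₀.₆₉Al₁.₆₉Si₂.₃₁O₈) = 273.249 g/mol, so wt% Si = 64.876/273.249 × 100 = 23.74%.
M((Mg₀.₁₅Fe₀.₈₅)CaSi₂O₆) = 243.356 g/mol, so wt% Si = 56.170/243.356 × 100 = 23.08%.
23.74 − 23.08 = 0.66 pp.

0.66 percentage points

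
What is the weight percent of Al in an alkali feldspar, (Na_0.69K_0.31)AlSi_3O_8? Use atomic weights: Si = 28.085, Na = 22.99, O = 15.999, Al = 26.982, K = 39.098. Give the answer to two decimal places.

M((Na_0.69K_0.31)AlSi_3O_8) = 267.212 g/mol.
Al contributes 1 × 26.982 = 26.982 g per mole.
26.982/267.212 = 0.1010 → 10.10%.

10.10 weight percent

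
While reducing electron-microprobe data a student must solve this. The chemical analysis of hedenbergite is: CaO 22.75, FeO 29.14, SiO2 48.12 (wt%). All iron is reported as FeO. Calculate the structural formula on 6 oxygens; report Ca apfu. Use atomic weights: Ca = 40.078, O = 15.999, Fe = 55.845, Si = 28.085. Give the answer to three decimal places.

CaO (M=56.077): mol = 0.40569; Ca = 0.40569, O = 0.40569.
FeO (M=71.844): mol = 0.40560; Fe = 0.40560, O = 0.40560.
SiO2 (M=60.083): mol = 0.80089; Si = 0.80089, O = 1.60178.
ΣO = 2.41307; factor = 6/ΣO = 2.48646.
Ca apfu = 0.40569 × 2.48646 = 1.009.

1.009 Ca apfu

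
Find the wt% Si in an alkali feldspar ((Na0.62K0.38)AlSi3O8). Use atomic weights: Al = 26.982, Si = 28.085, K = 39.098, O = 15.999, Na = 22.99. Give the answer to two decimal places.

Formula mass = 0.62×22.99 + 0.38×39.098 + 1×26.982 + 3×28.085 + 8×15.999 = 268.340 g/mol, of which 84.255 g is Si.
So Si makes up 84.255/268.340 = 0.3140 of the mass, i.e. 31.40%.

31.40 mass %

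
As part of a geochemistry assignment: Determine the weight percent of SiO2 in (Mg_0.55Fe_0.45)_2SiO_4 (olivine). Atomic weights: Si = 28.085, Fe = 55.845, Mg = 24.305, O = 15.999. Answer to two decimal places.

35.54 wt%

Formula mass = 169.077 g/mol.
1 Si → 1.0000 mol SiO2 per formula unit; M(SiO2) = 60.083, so SiO2 mass = 60.083 g.
60.083/169.077 × 100 = 35.54 wt%.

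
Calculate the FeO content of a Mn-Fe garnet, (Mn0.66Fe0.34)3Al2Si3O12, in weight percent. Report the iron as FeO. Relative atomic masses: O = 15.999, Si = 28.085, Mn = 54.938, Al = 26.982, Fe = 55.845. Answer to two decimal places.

Formula mass = 495.946 g/mol.
1.02 Fe → 1.0200 mol FeO per formula unit; M(FeO) = 71.844, so FeO mass = 73.281 g.
73.281/495.946 × 100 = 14.78 wt%.

14.78 wt%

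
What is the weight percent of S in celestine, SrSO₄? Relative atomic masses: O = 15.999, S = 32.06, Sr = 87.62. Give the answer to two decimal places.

17.45 mass %

Molar mass of SrSO₄: 1·87.62 + 1·32.06 + 4·15.999 = 183.676 g/mol.
Mass of S per formula unit: 1 × 32.06 = 32.060 g.
Weight fraction S = 32.060 / 183.676 = 0.1745.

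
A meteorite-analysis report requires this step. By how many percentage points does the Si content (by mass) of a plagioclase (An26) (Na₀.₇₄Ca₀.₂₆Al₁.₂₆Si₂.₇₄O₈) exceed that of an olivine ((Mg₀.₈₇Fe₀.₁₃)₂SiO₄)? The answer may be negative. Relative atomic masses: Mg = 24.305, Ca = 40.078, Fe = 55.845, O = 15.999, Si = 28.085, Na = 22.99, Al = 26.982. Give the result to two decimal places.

M(Na₀.₇₄Ca₀.₂₆Al₁.₂₆Si₂.₇₄O₈) = 266.375 g/mol, so wt% Si = 76.953/266.375 × 100 = 28.89%.
M((Mg₀.₈₇Fe₀.₁₃)₂SiO₄) = 148.891 g/mol, so wt% Si = 28.085/148.891 × 100 = 18.86%.
28.89 − 18.86 = 10.03 pp.

10.03 percentage points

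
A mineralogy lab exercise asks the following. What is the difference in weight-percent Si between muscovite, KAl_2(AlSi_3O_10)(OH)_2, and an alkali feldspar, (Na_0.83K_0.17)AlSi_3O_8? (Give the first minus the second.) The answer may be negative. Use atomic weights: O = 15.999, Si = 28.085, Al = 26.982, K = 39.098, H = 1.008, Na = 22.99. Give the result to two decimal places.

-10.65 percentage points

First mineral: 84.255 g Si in 398.303 g formula = 21.15 wt% Si.
Second mineral: 84.255 g Si in 264.957 g formula = 31.80 wt% Si.
21.15% − 31.80% gives a difference of -10.65 percentage points.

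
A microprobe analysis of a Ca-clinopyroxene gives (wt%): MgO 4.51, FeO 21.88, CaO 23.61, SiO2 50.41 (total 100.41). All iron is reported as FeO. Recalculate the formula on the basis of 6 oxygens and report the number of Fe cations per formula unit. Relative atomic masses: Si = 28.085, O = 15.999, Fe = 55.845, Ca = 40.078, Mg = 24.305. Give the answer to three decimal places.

MgO (M=40.304): mol = 0.11190; Mg = 0.11190, O = 0.11190.
FeO (M=71.844): mol = 0.30455; Fe = 0.30455, O = 0.30455.
CaO (M=56.077): mol = 0.42103; Ca = 0.42103, O = 0.42103.
SiO2 (M=60.083): mol = 0.83901; Si = 0.83901, O = 1.67802.
ΣO = 2.51550; factor = 6/ΣO = 2.38521.
Fe apfu = 0.30455 × 2.38521 = 0.726.

0.726 Fe apfu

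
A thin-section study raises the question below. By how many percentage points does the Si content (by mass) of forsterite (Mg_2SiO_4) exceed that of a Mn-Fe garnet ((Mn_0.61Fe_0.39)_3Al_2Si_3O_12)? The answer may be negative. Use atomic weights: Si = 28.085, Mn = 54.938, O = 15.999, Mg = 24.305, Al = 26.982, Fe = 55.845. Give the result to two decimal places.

2.98 percentage points

Si in Mg_2SiO_4: molar mass 140.691 g/mol; 1×28.085 = 28.085 g → 19.96 wt%.
Si in (Mn_0.61Fe_0.39)_3Al_2Si_3O_12: molar mass 496.082 g/mol; 3×28.085 = 84.255 g → 16.98 wt%.
Difference = 19.96 − 16.98 = 2.98 percentage points.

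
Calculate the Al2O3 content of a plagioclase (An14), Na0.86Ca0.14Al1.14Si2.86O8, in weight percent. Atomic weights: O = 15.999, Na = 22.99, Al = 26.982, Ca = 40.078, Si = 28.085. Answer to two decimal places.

M(Na0.86Ca0.14Al1.14Si2.86O8) = 264.457 g/mol; M(Al2O3) = 101.961 g/mol.
Moles Al2O3 per formula unit = 1.14 Al ÷ 2 = 0.5700.
Al2O3 fraction = (0.5700 × 101.961) / 264.457 = 58.118/264.457 = 0.2198.

21.98 wt%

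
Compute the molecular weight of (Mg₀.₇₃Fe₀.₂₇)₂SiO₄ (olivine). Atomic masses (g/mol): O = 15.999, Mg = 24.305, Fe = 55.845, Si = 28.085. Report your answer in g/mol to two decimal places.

The formula mass is the sum 1.46×24.305 + 0.54×55.845 + 1×28.085 + 4×15.999.

157.72 g/mol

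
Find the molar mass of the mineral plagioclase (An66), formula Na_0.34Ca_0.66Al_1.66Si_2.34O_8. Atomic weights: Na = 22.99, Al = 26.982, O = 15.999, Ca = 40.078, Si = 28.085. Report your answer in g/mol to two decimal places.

272.77 g/mol

The formula mass is the sum 0.34×22.99 + 0.66×40.078 + 1.66×26.982 + 2.34×28.085 + 8×15.999.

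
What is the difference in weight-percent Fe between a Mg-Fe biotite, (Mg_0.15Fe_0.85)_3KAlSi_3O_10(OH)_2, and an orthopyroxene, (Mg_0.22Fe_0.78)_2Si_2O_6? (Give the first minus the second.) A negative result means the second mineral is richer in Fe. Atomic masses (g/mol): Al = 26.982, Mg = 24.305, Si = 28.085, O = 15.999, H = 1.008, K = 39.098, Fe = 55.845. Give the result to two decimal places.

M((Mg_0.15Fe_0.85)_3KAlSi_3O_10(OH)_2) = 497.681 g/mol, so wt% Fe = 142.405/497.681 × 100 = 28.61%.
M((Mg_0.22Fe_0.78)_2Si_2O_6) = 249.976 g/mol, so wt% Fe = 87.118/249.976 × 100 = 34.85%.
28.61 − 34.85 = -6.24 pp.

-6.24 percentage points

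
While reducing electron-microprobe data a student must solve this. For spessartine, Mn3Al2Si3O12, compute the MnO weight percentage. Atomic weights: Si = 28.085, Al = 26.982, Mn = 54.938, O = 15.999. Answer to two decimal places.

42.99 wt%

Formula mass = 495.021 g/mol.
3 Mn → 3.0000 mol MnO per formula unit; M(MnO) = 70.937, so MnO mass = 212.811 g.
212.811/495.021 × 100 = 42.99 wt%.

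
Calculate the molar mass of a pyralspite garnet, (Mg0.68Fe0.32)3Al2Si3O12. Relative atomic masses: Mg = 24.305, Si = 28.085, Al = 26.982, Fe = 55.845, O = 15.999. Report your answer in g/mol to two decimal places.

M = 2.04(24.305) + 0.96(55.845) + 2(26.982) + 3(28.085) + 12(15.999)

433.40 g/mol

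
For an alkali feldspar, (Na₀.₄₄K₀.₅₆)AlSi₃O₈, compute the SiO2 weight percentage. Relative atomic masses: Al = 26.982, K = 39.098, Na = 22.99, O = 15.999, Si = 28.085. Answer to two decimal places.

66.45 wt%

Formula mass = 271.239 g/mol.
3 Si → 3.0000 mol SiO2 per formula unit; M(SiO2) = 60.083, so SiO2 mass = 180.249 g.
180.249/271.239 × 100 = 66.45 wt%.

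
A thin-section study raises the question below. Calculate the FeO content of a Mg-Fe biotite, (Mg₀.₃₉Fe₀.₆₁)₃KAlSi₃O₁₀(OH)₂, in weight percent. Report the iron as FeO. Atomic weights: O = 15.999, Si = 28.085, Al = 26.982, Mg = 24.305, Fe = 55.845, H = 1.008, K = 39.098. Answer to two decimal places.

Molar mass of (Mg₀.₃₉Fe₀.₆₁)₃KAlSi₃O₁₀(OH)₂ = 1.17×24.305 + 1.83×55.845 + 1×39.098 + 1×26.982 + 3×28.085 + 12×15.999 + 2×1.008 = 474.972 g/mol.
Each formula unit contains 1.83 Fe, equivalent to 1.83/1 = 1.8300 mol FeO.
M(FeO) = 1×55.845 + 1×15.999 = 71.844 g/mol.
Mass of FeO per formula unit = 1.8300 × 71.844 = 131.475 g.
FeO wt% = 131.475 / 474.972 × 100 = 27.68%.

27.68 wt%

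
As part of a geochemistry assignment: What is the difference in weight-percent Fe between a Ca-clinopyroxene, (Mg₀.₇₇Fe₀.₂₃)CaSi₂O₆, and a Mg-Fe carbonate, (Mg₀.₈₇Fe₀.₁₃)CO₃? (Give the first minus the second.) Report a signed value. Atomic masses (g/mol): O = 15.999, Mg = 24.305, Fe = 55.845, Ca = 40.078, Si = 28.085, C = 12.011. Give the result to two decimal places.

-2.47 percentage points

First mineral: 12.844 g Fe in 223.801 g formula = 5.74 wt% Fe.
Second mineral: 7.260 g Fe in 88.413 g formula = 8.21 wt% Fe.
5.74% − 8.21% gives a difference of -2.47 percentage points.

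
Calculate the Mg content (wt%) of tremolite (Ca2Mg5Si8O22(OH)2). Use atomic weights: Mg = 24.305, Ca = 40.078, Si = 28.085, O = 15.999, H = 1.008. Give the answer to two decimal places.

Formula mass = 2·40.078 + 5·24.305 + 8·28.085 + 24·15.999 + 2·1.008 = 812.353 g/mol, of which 121.525 g is Mg.
So Mg makes up 121.525/812.353 = 0.1496 of the mass, i.e. 14.96%.

14.96 wt%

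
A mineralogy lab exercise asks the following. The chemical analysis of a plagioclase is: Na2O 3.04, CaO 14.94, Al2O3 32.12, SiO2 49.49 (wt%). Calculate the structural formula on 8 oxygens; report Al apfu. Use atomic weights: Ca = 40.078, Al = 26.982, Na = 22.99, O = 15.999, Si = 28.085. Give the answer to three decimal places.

1.733 Al apfu

Na2O: 3.04/61.979 = 0.04905 mol → 0.09810 mol Na, 0.04905 mol O.
CaO: 14.94/56.077 = 0.26642 mol → 0.26642 mol Ca, 0.26642 mol O.
Al2O3: 32.12/101.961 = 0.31502 mol → 0.63004 mol Al, 0.94506 mol O.
SiO2: 49.49/60.083 = 0.82369 mol → 0.82369 mol Si, 1.64738 mol O.
Total oxygen = 2.90791 mol. Normalization factor = 8/2.90791 = 2.75112.
Al per 8 O = 0.63004 × 2.75112 = 1.733.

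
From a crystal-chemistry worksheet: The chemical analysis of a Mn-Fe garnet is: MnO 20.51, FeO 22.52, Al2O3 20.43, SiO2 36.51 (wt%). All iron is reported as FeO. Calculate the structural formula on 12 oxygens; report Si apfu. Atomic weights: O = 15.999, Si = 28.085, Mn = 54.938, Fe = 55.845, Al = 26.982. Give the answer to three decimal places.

20.51 wt% MnO ÷ 70.937 g/mol = 0.28913 mol, giving 0.28913 Mn and 0.28913 O.
22.52 wt% FeO ÷ 71.844 g/mol = 0.31346 mol, giving 0.31346 Fe and 0.31346 O.
20.43 wt% Al2O3 ÷ 101.961 g/mol = 0.20037 mol, giving 0.40074 Al and 0.60111 O.
36.51 wt% SiO2 ÷ 60.083 g/mol = 0.60766 mol, giving 0.60766 Si and 1.21532 O.
Oxygen sums to 2.41902; scaling by 12/2.41902 = 4.96069 puts the formula on 12 O.
Si: 0.60766 × 4.96069 = 3.014 atoms per formula unit.

3.014 Si apfu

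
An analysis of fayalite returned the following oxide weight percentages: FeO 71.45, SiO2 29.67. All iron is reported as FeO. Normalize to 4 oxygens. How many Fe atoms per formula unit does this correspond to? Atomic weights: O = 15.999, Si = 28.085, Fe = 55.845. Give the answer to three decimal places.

2.007 Fe apfu

71.45 wt% FeO ÷ 71.844 g/mol = 0.99452 mol, giving 0.99452 Fe and 0.99452 O.
29.67 wt% SiO2 ÷ 60.083 g/mol = 0.49382 mol, giving 0.49382 Si and 0.98764 O.
Oxygen sums to 1.98216; scaling by 4/1.98216 = 2.01800 puts the formula on 4 O.
Fe: 0.99452 × 2.01800 = 2.007 atoms per formula unit.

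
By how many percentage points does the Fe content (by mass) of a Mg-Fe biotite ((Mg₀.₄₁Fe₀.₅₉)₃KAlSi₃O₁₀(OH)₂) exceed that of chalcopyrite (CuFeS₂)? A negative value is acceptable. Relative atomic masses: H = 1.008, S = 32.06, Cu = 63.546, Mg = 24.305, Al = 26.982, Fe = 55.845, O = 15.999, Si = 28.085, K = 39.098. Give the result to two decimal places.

-9.54 percentage points

M((Mg₀.₄₁Fe₀.₅₉)₃KAlSi₃O₁₀(OH)₂) = 473.080 g/mol, so wt% Fe = 98.846/473.080 × 100 = 20.89%.
M(CuFeS₂) = 183.511 g/mol, so wt% Fe = 55.845/183.511 × 100 = 30.43%.
20.89 − 30.43 = -9.54 pp.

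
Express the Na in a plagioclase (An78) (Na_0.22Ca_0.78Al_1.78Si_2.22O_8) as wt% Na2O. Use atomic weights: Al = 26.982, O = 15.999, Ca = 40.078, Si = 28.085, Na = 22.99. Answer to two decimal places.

2.48 wt%

Molar mass of Na_0.22Ca_0.78Al_1.78Si_2.22O_8 = 0.22*22.99 + 0.78*40.078 + 1.78*26.982 + 2.22*28.085 + 8*15.999 = 274.687 g/mol.
Each formula unit contains 0.22 Na, equivalent to 0.22/2 = 0.1100 mol Na2O.
M(Na2O) = 2×22.99 + 1×15.999 = 61.979 g/mol.
Mass of Na2O per formula unit = 0.1100 × 61.979 = 6.818 g.
Na2O wt% = 6.818 / 274.687 × 100 = 2.48%.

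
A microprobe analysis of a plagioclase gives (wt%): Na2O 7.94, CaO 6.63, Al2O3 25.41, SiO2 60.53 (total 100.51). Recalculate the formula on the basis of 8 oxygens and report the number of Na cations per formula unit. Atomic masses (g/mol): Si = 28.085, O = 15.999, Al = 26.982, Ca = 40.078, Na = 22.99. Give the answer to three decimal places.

0.681 Na apfu

Na2O: 7.94/61.979 = 0.12811 mol → 0.25622 mol Na, 0.12811 mol O.
CaO: 6.63/56.077 = 0.11823 mol → 0.11823 mol Ca, 0.11823 mol O.
Al2O3: 25.41/101.961 = 0.24921 mol → 0.49842 mol Al, 0.74763 mol O.
SiO2: 60.53/60.083 = 1.00744 mol → 1.00744 mol Si, 2.01488 mol O.
Total oxygen = 3.00885 mol. Normalization factor = 8/3.00885 = 2.65882.
Na per 8 O = 0.25622 × 2.65882 = 0.681.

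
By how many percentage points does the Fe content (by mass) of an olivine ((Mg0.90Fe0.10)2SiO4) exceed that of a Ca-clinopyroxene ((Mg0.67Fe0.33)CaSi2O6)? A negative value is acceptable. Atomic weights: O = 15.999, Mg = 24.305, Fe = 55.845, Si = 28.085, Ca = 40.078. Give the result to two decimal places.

First mineral: 11.169 g Fe in 146.999 g formula = 7.60 wt% Fe.
Second mineral: 18.429 g Fe in 226.955 g formula = 8.12 wt% Fe.
7.60% − 8.12% gives a difference of -0.52 percentage points.

-0.52 percentage points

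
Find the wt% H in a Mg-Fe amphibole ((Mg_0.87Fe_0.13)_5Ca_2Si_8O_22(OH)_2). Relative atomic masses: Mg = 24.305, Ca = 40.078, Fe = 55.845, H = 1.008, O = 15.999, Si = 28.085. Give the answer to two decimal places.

0.24 mass %

M((Mg_0.87Fe_0.13)_5Ca_2Si_8O_22(OH)_2) = 832.854 g/mol.
H contributes 2 × 1.008 = 2.016 g per mole.
2.016/832.854 = 0.0024 → 0.24%.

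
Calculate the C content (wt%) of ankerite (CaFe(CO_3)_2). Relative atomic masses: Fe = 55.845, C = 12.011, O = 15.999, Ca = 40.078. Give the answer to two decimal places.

M(CaFe(CO_3)_2) = 215.939 g/mol.
C contributes 2 × 12.011 = 24.022 g per mole.
24.022/215.939 = 0.1112 → 11.12%.

11.12 wt%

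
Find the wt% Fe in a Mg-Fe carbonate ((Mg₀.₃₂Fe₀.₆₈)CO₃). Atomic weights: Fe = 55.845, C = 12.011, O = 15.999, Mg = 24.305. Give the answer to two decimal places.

35.91 weight percent

M((Mg₀.₃₂Fe₀.₆₈)CO₃) = 105.760 g/mol.
Fe contributes 0.68 × 55.845 = 37.975 g per mole.
37.975/105.760 = 0.3591 → 35.91%.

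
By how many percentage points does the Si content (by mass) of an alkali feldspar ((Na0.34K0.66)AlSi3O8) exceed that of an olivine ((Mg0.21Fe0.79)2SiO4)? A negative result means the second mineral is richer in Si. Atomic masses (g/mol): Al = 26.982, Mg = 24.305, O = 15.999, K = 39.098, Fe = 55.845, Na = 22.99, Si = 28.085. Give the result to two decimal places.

16.14 percentage points

First mineral: 84.255 g Si in 272.850 g formula = 30.88 wt% Si.
Second mineral: 28.085 g Si in 190.524 g formula = 14.74 wt% Si.
30.88% − 14.74% gives a difference of 16.14 percentage points.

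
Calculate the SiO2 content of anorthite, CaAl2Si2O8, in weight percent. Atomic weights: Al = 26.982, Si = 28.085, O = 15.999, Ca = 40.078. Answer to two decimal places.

Molar mass of CaAl2Si2O8 = 1*40.078 + 2*26.982 + 2*28.085 + 8*15.999 = 278.204 g/mol.
Each formula unit contains 2 Si, equivalent to 2/1 = 2.0000 mol SiO2.
M(SiO2) = 1×28.085 + 2×15.999 = 60.083 g/mol.
Mass of SiO2 per formula unit = 2.0000 × 60.083 = 120.166 g.
SiO2 wt% = 120.166 / 278.204 × 100 = 43.19%.

43.19 wt%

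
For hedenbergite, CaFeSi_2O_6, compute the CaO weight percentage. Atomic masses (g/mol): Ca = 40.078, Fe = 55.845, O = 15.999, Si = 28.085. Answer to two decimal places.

M(CaFeSi_2O_6) = 248.087 g/mol; M(CaO) = 56.077 g/mol.
Moles CaO per formula unit = 1 Ca ÷ 1 = 1.0000.
CaO fraction = (1.0000 × 56.077) / 248.087 = 56.077/248.087 = 0.2260.

22.60 wt%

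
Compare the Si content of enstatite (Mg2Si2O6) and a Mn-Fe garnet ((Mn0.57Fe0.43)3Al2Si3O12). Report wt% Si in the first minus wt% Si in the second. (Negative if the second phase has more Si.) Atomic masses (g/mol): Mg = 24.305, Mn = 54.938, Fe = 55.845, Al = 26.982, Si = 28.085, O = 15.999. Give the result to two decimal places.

11.00 percentage points

Si in Mg2Si2O6: molar mass 200.774 g/mol; 2×28.085 = 56.170 g → 27.98 wt%.
Si in (Mn0.57Fe0.43)3Al2Si3O12: molar mass 496.191 g/mol; 3×28.085 = 84.255 g → 16.98 wt%.
Difference = 27.98 − 16.98 = 11.00 percentage points.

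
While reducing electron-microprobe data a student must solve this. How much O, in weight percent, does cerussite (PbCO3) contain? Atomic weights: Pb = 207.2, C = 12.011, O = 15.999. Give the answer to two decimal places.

17.96 weight percent

Formula mass = 1*207.2 + 1*12.011 + 3*15.999 = 267.208 g/mol, of which 47.997 g is O.
So O makes up 47.997/267.208 = 0.1796 of the mass, i.e. 17.96%.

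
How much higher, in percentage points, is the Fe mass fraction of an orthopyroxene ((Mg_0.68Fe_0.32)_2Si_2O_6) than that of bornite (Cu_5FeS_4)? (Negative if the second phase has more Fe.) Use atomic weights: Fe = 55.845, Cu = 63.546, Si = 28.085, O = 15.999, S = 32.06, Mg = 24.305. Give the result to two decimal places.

First mineral: 35.741 g Fe in 220.960 g formula = 16.18 wt% Fe.
Second mineral: 55.845 g Fe in 501.815 g formula = 11.13 wt% Fe.
16.18% − 11.13% gives a difference of 5.05 percentage points.

5.05 percentage points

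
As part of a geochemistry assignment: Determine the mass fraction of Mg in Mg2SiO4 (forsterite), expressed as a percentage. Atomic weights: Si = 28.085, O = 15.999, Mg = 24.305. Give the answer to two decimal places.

34.55 mass %

Molar mass of Mg2SiO4: 2·24.305 + 1·28.085 + 4·15.999 = 140.691 g/mol.
Mass of Mg per formula unit: 2 × 24.305 = 48.610 g.
Weight fraction Mg = 48.610 / 140.691 = 0.3455.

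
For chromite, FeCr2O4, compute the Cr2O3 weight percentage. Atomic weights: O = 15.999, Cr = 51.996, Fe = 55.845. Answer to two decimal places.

Molar mass of FeCr2O4 = 1×55.845 + 2×51.996 + 4×15.999 = 223.833 g/mol.
Each formula unit contains 2 Cr, equivalent to 2/2 = 1.0000 mol Cr2O3.
M(Cr2O3) = 2×51.996 + 3×15.999 = 151.989 g/mol.
Mass of Cr2O3 per formula unit = 1.0000 × 151.989 = 151.989 g.
Cr2O3 wt% = 151.989 / 223.833 × 100 = 67.90%.

67.90 wt%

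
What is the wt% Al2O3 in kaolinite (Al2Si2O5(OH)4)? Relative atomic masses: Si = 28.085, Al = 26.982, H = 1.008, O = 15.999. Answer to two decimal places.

Formula mass = 258.157 g/mol.
2 Al → 1.0000 mol Al2O3 per formula unit; M(Al2O3) = 101.961, so Al2O3 mass = 101.961 g.
101.961/258.157 × 100 = 39.50 wt%.

39.50 wt%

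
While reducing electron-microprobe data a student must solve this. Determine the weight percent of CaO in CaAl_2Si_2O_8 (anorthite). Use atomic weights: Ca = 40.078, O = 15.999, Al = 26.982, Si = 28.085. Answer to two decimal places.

20.16 wt%

Formula mass = 278.204 g/mol.
1 Ca → 1.0000 mol CaO per formula unit; M(CaO) = 56.077, so CaO mass = 56.077 g.
56.077/278.204 × 100 = 20.16 wt%.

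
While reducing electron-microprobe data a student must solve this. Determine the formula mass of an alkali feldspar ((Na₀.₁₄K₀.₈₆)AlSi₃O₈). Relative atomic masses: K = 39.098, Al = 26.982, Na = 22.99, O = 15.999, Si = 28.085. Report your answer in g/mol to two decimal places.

M = 0.14·22.99 + 0.86·39.098 + 1·26.982 + 3·28.085 + 8·15.999

276.07 g/mol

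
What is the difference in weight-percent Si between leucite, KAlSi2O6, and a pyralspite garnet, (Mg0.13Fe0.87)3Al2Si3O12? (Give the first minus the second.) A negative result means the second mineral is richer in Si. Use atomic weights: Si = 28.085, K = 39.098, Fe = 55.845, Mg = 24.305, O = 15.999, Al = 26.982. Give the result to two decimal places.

8.38 percentage points

M(KAlSi2O6) = 218.244 g/mol, so wt% Si = 56.170/218.244 × 100 = 25.74%.
M((Mg0.13Fe0.87)3Al2Si3O12) = 485.441 g/mol, so wt% Si = 84.255/485.441 × 100 = 17.36%.
25.74 − 17.36 = 8.38 pp.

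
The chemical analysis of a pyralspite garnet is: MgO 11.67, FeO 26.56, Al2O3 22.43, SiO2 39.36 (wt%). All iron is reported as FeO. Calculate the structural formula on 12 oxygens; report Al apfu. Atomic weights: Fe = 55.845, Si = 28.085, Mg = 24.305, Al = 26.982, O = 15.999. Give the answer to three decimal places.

2.008 Al apfu

MgO: 11.67/40.304 = 0.28955 mol → 0.28955 mol Mg, 0.28955 mol O.
FeO: 26.56/71.844 = 0.36969 mol → 0.36969 mol Fe, 0.36969 mol O.
Al2O3: 22.43/101.961 = 0.21999 mol → 0.43998 mol Al, 0.65997 mol O.
SiO2: 39.36/60.083 = 0.65509 mol → 0.65509 mol Si, 1.31018 mol O.
Total oxygen = 2.62939 mol. Normalization factor = 12/2.62939 = 4.56380.
Al per 12 O = 0.43998 × 4.56380 = 2.008.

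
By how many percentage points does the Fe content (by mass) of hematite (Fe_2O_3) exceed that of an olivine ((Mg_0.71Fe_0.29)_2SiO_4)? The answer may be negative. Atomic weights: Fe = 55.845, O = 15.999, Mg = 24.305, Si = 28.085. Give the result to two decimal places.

Fe in Fe_2O_3: molar mass 159.687 g/mol; 2×55.845 = 111.690 g → 69.94 wt%.
Fe in (Mg_0.71Fe_0.29)_2SiO_4: molar mass 158.984 g/mol; 0.58×55.845 = 32.390 g → 20.37 wt%.
Difference = 69.94 − 20.37 = 49.57 percentage points.

49.57 percentage points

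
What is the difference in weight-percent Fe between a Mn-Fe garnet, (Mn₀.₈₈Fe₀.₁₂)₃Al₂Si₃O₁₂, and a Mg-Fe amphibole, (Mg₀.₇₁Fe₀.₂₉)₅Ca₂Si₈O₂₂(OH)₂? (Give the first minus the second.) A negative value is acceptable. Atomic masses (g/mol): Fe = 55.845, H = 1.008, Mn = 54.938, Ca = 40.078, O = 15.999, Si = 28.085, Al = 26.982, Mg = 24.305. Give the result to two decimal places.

Fe in (Mn₀.₈₈Fe₀.₁₂)₃Al₂Si₃O₁₂: molar mass 495.348 g/mol; 0.36×55.845 = 20.104 g → 4.06 wt%.
Fe in (Mg₀.₇₁Fe₀.₂₉)₅Ca₂Si₈O₂₂(OH)₂: molar mass 858.086 g/mol; 1.45×55.845 = 80.975 g → 9.44 wt%.
Difference = 4.06 − 9.44 = -5.38 percentage points.

-5.38 percentage points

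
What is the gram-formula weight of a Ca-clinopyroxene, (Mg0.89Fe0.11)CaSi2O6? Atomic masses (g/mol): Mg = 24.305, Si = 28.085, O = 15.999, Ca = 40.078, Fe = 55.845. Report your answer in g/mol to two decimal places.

The formula mass is the sum 0.89×24.305 + 0.11×55.845 + 1×40.078 + 2×28.085 + 6×15.999.

220.02 g/mol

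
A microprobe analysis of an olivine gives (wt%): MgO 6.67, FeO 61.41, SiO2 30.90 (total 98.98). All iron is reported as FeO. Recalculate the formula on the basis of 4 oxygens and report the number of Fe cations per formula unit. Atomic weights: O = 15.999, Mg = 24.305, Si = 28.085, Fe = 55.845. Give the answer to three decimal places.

MgO: 6.67/40.304 = 0.16549 mol → 0.16549 mol Mg, 0.16549 mol O.
FeO: 61.41/71.844 = 0.85477 mol → 0.85477 mol Fe, 0.85477 mol O.
SiO2: 30.90/60.083 = 0.51429 mol → 0.51429 mol Si, 1.02858 mol O.
Total oxygen = 2.04884 mol. Normalization factor = 4/2.04884 = 1.95232.
Fe per 4 O = 0.85477 × 1.95232 = 1.669.

1.669 Fe apfu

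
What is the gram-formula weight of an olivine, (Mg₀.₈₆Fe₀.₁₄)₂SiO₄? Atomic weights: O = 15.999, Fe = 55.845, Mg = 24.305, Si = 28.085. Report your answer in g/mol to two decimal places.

Mg: 1.72 × 24.305 = 41.8046
Fe: 0.28 × 55.845 = 15.6366
Si: 1 × 28.085 = 28.0850
O: 4 × 15.999 = 63.9960
Summing the contributions gives the formula mass.

149.52 g/mol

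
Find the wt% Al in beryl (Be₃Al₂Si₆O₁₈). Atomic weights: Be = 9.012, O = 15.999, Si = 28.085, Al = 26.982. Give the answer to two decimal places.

M(Be₃Al₂Si₆O₁₈) = 537.492 g/mol.
Al contributes 2 × 26.982 = 53.964 g per mole.
53.964/537.492 = 0.1004 → 10.04%.

10.04 mass %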